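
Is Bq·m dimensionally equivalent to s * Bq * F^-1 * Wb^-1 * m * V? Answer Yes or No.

Left side:
  Bq = s⁻¹.
  Combining: Bq·m = s⁻¹ · m = m·s⁻¹.
Right side:
  Bq = s⁻¹.
  F = kg⁻¹·m⁻²·s⁴·A².
  So F⁻¹ = kg·m²·s⁻⁴·A⁻².
  Wb = kg·m²·s⁻²·A⁻¹.
  So Wb⁻¹ = kg⁻¹·m⁻²·s²·A.
  V = kg·m²·s⁻³·A⁻¹.
  Combining: s·Bq·F⁻¹·Wb⁻¹·m·V = s · s⁻¹ · (kg·m²·s⁻⁴·A⁻²) · (kg⁻¹·m⁻²·s²·A) · m · (kg·m²·s⁻³·A⁻¹) = kg·m³·s⁻⁵·A⁻².
Left is m·s⁻¹; right is kg·m³·s⁻⁵·A⁻² — different.

No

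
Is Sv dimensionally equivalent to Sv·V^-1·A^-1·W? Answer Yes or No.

Left side:
  Sv = m²·s⁻².
Right side:
  Sv = m²·s⁻².
  V = kg·m²·s⁻³·A⁻¹.
  So V⁻¹ = kg⁻¹·m⁻²·s³·A.
  W = kg·m²·s⁻³.
  Combining: Sv·V⁻¹·A⁻¹·W = (m²·s⁻²) · (kg⁻¹·m⁻²·s³·A) · A⁻¹ · (kg·m²·s⁻³) = m²·s⁻².
Both reduce to m²·s⁻².

Yes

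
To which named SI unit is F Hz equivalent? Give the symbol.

F = kg⁻¹·m⁻²·s⁴·A².
Hz = s⁻¹.
Combining: F·Hz = (kg⁻¹·m⁻²·s⁴·A²) · s⁻¹ = kg⁻¹·m⁻²·s³·A².
kg⁻¹·m⁻²·s³·A² is the base-SI form of the siemens.

S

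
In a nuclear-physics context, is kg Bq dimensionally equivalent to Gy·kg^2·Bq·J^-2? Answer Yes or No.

Left side:
  Bq = s⁻¹.
  Combining: kg·Bq = kg · s⁻¹ = kg·s⁻¹.
Right side:
  Gy = m²·s⁻².
  Bq = s⁻¹.
  J = kg·m²·s⁻².
  So J⁻² = kg⁻²·m⁻⁴·s⁴.
  Combining: Gy·kg²·Bq·J⁻² = (m²·s⁻²) · kg² · s⁻¹ · (kg⁻²·m⁻⁴·s⁴) = m⁻²·s.
Left is kg·s⁻¹; right is m⁻²·s — different.

No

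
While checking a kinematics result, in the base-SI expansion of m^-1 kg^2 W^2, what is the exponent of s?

W = kg·m²·s⁻³.
So W² = kg²·m⁴·s⁻⁶.
Combining: m⁻¹·kg²·W² = m⁻¹ · kg² · (kg²·m⁴·s⁻⁶) = kg⁴·m³·s⁻⁶.
The exponent of s is -6.

-6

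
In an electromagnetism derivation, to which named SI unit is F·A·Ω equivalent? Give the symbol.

C

F = C/V (capacitance = charge per voltage),
    = A·s/(kg·m²·s⁻³·A⁻¹) (substituting C and V),
    = kg⁻¹·m⁻²·s⁴·A².
Ω = V/A (resistance = voltage per current),
    = kg·m²·s⁻³·A⁻².
Combining: F·A·Ω = (kg⁻¹·m⁻²·s⁴·A²) · A · (kg·m²·s⁻³·A⁻²) = s·A.
s·A is the base-SI form of the coulomb.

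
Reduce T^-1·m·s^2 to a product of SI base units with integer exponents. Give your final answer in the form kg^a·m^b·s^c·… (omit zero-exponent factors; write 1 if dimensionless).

T = kg·s⁻²·A⁻¹.
So T⁻¹ = kg⁻¹·s²·A.
Combining: T⁻¹·m·s² = (kg⁻¹·s²·A) · m · s² = kg⁻¹·m·s⁴·A.

kg⁻¹·m·s⁴·A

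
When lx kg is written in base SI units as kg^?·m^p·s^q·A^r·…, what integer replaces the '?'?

1

lx = lm/m² (illuminance = luminous flux per area),
    = m⁻²·cd.
Combining: lx·kg = (m⁻²·cd) · kg = kg·m⁻²·cd.
The exponent of kg is 1.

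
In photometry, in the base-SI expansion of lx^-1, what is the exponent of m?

2

lx = lm/m² (illuminance = luminous flux per area),
    = m⁻²·cd.
So lx⁻¹ = m²·cd⁻¹.
The exponent of m is 2.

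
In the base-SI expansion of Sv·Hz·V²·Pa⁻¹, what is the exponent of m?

7

Sv = m²·s⁻².
Hz = s⁻¹.
V = kg·m²·s⁻³·A⁻¹.
So V² = kg²·m⁴·s⁻⁶·A⁻².
Pa = kg·m⁻¹·s⁻².
So Pa⁻¹ = kg⁻¹·m·s².
Combining: Sv·Hz·V²·Pa⁻¹ = (m²·s⁻²) · s⁻¹ · (kg²·m⁴·s⁻⁶·A⁻²) · (kg⁻¹·m·s²) = kg·m⁷·s⁻⁷·A⁻².
The exponent of m is 7.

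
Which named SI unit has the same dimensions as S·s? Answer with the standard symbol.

F

S = kg⁻¹·m⁻²·s³·A².
Combining: S·s = (kg⁻¹·m⁻²·s³·A²) · s = kg⁻¹·m⁻²·s⁴·A².
kg⁻¹·m⁻²·s⁴·A² is the base-SI form of the farad.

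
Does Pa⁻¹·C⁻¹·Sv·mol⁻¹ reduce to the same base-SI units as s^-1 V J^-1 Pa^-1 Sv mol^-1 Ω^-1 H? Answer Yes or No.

Yes

Left side:
  Pa = kg·m⁻¹·s⁻².
  So Pa⁻¹ = kg⁻¹·m·s².
  C = s·A.
  So C⁻¹ = s⁻¹·A⁻¹.
  Sv = m²·s⁻².
  Combining: Pa⁻¹·C⁻¹·Sv·mol⁻¹ = (kg⁻¹·m·s²) · (s⁻¹·A⁻¹) · (m²·s⁻²) · mol⁻¹ = kg⁻¹·m³·s⁻¹·A⁻¹·mol⁻¹.
Right side:
  V = W/A (potential = power per current),
      = kg·m²·s⁻³·A⁻¹.
  J = N·m (work = force × distance),
      = kg·m²·s⁻².
  So J⁻¹ = kg⁻¹·m⁻²·s².
  Pa = N/m² (pressure = force per area),
      = kg·m⁻¹·s⁻².
  So Pa⁻¹ = kg⁻¹·m·s².
  Sv = J/kg (equivalent dose = energy per mass),
      = m²·s⁻².
  Ω = V/A (resistance = voltage per current),
      = kg·m²·s⁻³·A⁻².
  So Ω⁻¹ = kg⁻¹·m⁻²·s³·A².
  H = Wb/A (inductance = flux per current),
      = kg·m²·s⁻²·A⁻².
  Combining: s⁻¹·V·J⁻¹·Pa⁻¹·Sv·mol⁻¹·Ω⁻¹·H = s⁻¹ · (kg·m²·s⁻³·A⁻¹) · (kg⁻¹·m⁻²·s²) · (kg⁻¹·m·s²) · (m²·s⁻²) · mol⁻¹ · (kg⁻¹·m⁻²·s³·A²) · (kg·m²·s⁻²·A⁻²) = kg⁻¹·m³·s⁻¹·A⁻¹·mol⁻¹.
Both reduce to kg⁻¹·m³·s⁻¹·A⁻¹·mol⁻¹.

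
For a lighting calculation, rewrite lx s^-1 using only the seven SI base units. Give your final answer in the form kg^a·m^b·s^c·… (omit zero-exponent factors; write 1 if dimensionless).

lx = m⁻²·cd.
Combining: lx·s⁻¹ = (m⁻²·cd) · s⁻¹ = m⁻²·s⁻¹·cd.

m⁻²·s⁻¹·cd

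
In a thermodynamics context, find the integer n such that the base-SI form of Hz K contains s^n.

Hz = 1/s = s⁻¹ (frequency is cycles per second).
Combining: Hz·K = s⁻¹ · K = s⁻¹·K.
The exponent of s is -1.

-1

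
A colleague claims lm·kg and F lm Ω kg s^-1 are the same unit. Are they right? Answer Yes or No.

Yes

Left side:
  lm = cd.
  Combining: lm·kg = cd · kg = kg·cd.
Right side:
  F = C/V (capacitance = charge per voltage),
      = A·s/(kg·m²·s⁻³·A⁻¹) (substituting C and V),
      = kg⁻¹·m⁻²·s⁴·A².
  lm = cd·sr = cd (luminous flux; sr is dimensionless).
  Ω = V/A (resistance = voltage per current),
      = kg·m²·s⁻³·A⁻².
  Combining: F·lm·Ω·kg·s⁻¹ = (kg⁻¹·m⁻²·s⁴·A²) · cd · (kg·m²·s⁻³·A⁻²) · kg · s⁻¹ = kg·cd.
Both reduce to kg·cd.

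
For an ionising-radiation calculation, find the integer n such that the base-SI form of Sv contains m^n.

2

Sv = J/kg (equivalent dose = energy per mass),
    = m²·s⁻².
The exponent of m is 2.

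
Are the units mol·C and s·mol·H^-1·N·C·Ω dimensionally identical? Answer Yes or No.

Left side:
  C = s·A.
  Combining: mol·C = mol · (s·A) = s·A·mol.
Right side:
  H = Wb/A (inductance = flux per current),
      = kg·m²·s⁻²·A⁻².
  So H⁻¹ = kg⁻¹·m⁻²·s²·A².
  N = kg·m/s² = kg·m·s⁻² (force = mass × acceleration).
  C = A·s = s·A (charge = current × time).
  Ω = V/A (resistance = voltage per current),
      = kg·m²·s⁻³·A⁻².
  Combining: s·mol·H⁻¹·N·C·Ω = s · mol · (kg⁻¹·m⁻²·s²·A²) · (kg·m·s⁻²) · (s·A) · (kg·m²·s⁻³·A⁻²) = kg·m·s⁻¹·A·mol.
Left is s·A·mol; right is kg·m·s⁻¹·A·mol — different.

No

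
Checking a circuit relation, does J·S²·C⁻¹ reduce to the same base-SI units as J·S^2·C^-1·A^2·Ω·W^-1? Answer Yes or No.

Left side:
  J = N·m (work = force × distance),
      = kg·m²·s⁻².
  S = 1/Ω (conductance is reciprocal resistance),
      = kg⁻¹·m⁻²·s³·A².
  So S² = kg⁻²·m⁻⁴·s⁶·A⁴.
  C = A·s = s·A (charge = current × time).
  So C⁻¹ = s⁻¹·A⁻¹.
  Combining: J·S²·C⁻¹ = (kg·m²·s⁻²) · (kg⁻²·m⁻⁴·s⁶·A⁴) · (s⁻¹·A⁻¹) = kg⁻¹·m⁻²·s³·A³.
Right side:
  J = N·m (work = force × distance),
      = kg·m²·s⁻².
  S = 1/Ω (conductance is reciprocal resistance),
      = kg⁻¹·m⁻²·s³·A².
  So S² = kg⁻²·m⁻⁴·s⁶·A⁴.
  C = A·s = s·A (charge = current × time).
  So C⁻¹ = s⁻¹·A⁻¹.
  Ω = V/A (resistance = voltage per current),
      = kg·m²·s⁻³·A⁻².
  W = J/s (power = energy per time),
      = kg·m²·s⁻³.
  So W⁻¹ = kg⁻¹·m⁻²·s³.
  Combining: J·S²·C⁻¹·A²·Ω·W⁻¹ = (kg·m²·s⁻²) · (kg⁻²·m⁻⁴·s⁶·A⁴) · (s⁻¹·A⁻¹) · A² · (kg·m²·s⁻³·A⁻²) · (kg⁻¹·m⁻²·s³) = kg⁻¹·m⁻²·s³·A³.
Both reduce to kg⁻¹·m⁻²·s³·A³.

Yes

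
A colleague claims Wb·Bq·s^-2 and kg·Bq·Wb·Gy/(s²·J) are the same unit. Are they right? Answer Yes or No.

Yes

Left side:
  Wb = kg·m²·s⁻²·A⁻¹.
  Bq = s⁻¹.
  Combining: Wb·Bq·s⁻² = (kg·m²·s⁻²·A⁻¹) · s⁻¹ · s⁻² = kg·m²·s⁻⁵·A⁻¹.
Right side:
  J = N·m (work = force × distance),
      = kg·m²·s⁻².
  So J⁻¹ = kg⁻¹·m⁻²·s².
  Bq = 1/s = s⁻¹ (activity is decays per second).
  Wb = V·s (flux: a volt is a weber per second),
      = kg·m²·s⁻²·A⁻¹.
  Gy = J/kg (absorbed dose = energy per mass),
      = m²·s⁻².
  Combining: s⁻²·kg·J⁻¹·Bq·Wb·Gy = s⁻² · kg · (kg⁻¹·m⁻²·s²) · s⁻¹ · (kg·m²·s⁻²·A⁻¹) · (m²·s⁻²) = kg·m²·s⁻⁵·A⁻¹.
Both reduce to kg·m²·s⁻⁵·A⁻¹.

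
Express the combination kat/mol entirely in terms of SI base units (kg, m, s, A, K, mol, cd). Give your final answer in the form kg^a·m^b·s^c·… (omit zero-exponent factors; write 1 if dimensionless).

kat = s⁻¹·mol.
Combining: kat·mol⁻¹ = (s⁻¹·mol) · mol⁻¹ = s⁻¹.

s⁻¹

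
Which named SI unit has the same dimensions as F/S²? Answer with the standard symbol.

H

F = C/V (capacitance = charge per voltage),
    = A·s/(kg·m²·s⁻³·A⁻¹) (substituting C and V),
    = kg⁻¹·m⁻²·s⁴·A².
S = 1/Ω (conductance is reciprocal resistance),
    = kg⁻¹·m⁻²·s³·A².
So S⁻² = kg²·m⁴·s⁻⁶·A⁻⁴.
Combining: F·S⁻² = (kg⁻¹·m⁻²·s⁴·A²) · (kg²·m⁴·s⁻⁶·A⁻⁴) = kg·m²·s⁻²·A⁻².
kg·m²·s⁻²·A⁻² is the base-SI form of the henry.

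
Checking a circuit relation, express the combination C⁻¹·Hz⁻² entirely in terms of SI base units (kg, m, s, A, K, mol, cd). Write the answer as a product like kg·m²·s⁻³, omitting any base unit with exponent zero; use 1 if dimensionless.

s·A⁻¹

C = A·s = s·A (charge = current × time).
So C⁻¹ = s⁻¹·A⁻¹.
Hz = 1/s = s⁻¹ (frequency is cycles per second).
So Hz⁻² = s².
Combining: C⁻¹·Hz⁻² = (s⁻¹·A⁻¹) · s² = s·A⁻¹.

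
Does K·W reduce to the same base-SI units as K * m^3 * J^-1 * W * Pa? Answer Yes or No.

Yes

Left side:
  W = kg·m²·s⁻³.
  Combining: K·W = K · (kg·m²·s⁻³) = kg·m²·s⁻³·K.
Right side:
  J = kg·m²·s⁻².
  So J⁻¹ = kg⁻¹·m⁻²·s².
  W = kg·m²·s⁻³.
  Pa = kg·m⁻¹·s⁻².
  Combining: K·m³·J⁻¹·W·Pa = K · m³ · (kg⁻¹·m⁻²·s²) · (kg·m²·s⁻³) · (kg·m⁻¹·s⁻²) = kg·m²·s⁻³·K.
Both reduce to kg·m²·s⁻³·K.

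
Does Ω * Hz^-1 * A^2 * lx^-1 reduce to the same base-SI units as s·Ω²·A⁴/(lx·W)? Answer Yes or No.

Left side:
  Ω = V/A (resistance = voltage per current),
      = kg·m²·s⁻³·A⁻².
  Hz = 1/s = s⁻¹ (frequency is cycles per second).
  So Hz⁻¹ = s.
  lx = lm/m² (illuminance = luminous flux per area),
      = m⁻²·cd.
  So lx⁻¹ = m²·cd⁻¹.
  Combining: Ω·Hz⁻¹·A²·lx⁻¹ = (kg·m²·s⁻³·A⁻²) · s · A² · (m²·cd⁻¹) = kg·m⁴·s⁻²·cd⁻¹.
Right side:
  lx = lm/m² (illuminance = luminous flux per area),
      = m⁻²·cd.
  So lx⁻¹ = m²·cd⁻¹.
  W = J/s (power = energy per time),
      = kg·m²·s⁻³.
  So W⁻¹ = kg⁻¹·m⁻²·s³.
  Ω = V/A (resistance = voltage per current),
      = kg·m²·s⁻³·A⁻².
  So Ω² = kg²·m⁴·s⁻⁶·A⁻⁴.
  Combining: lx⁻¹·W⁻¹·s·Ω²·A⁴ = (m²·cd⁻¹) · (kg⁻¹·m⁻²·s³) · s · (kg²·m⁴·s⁻⁶·A⁻⁴) · A⁴ = kg·m⁴·s⁻²·cd⁻¹.
Both reduce to kg·m⁴·s⁻²·cd⁻¹.

Yes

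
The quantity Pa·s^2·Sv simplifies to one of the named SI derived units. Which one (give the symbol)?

N

Pa = N/m² (pressure = force per area),
    = kg·m⁻¹·s⁻².
Sv = J/kg (equivalent dose = energy per mass),
    = m²·s⁻².
Combining: Pa·s²·Sv = (kg·m⁻¹·s⁻²) · s² · (m²·s⁻²) = kg·m·s⁻².
kg·m·s⁻² is the base-SI form of the newton.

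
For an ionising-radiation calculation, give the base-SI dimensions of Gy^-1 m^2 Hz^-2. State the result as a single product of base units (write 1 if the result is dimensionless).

s⁴

Gy = J/kg (absorbed dose = energy per mass),
    = m²·s⁻².
So Gy⁻¹ = m⁻²·s².
Hz = 1/s = s⁻¹ (frequency is cycles per second).
So Hz⁻² = s².
Combining: Gy⁻¹·m²·Hz⁻² = (m⁻²·s²) · m² · s² = s⁴.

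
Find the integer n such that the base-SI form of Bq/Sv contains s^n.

Sv = J/kg (equivalent dose = energy per mass),
    = m²·s⁻².
So Sv⁻¹ = m⁻²·s².
Bq = 1/s = s⁻¹ (activity is decays per second).
Combining: Sv⁻¹·Bq = (m⁻²·s²) · s⁻¹ = m⁻²·s.
The exponent of s is 1.

1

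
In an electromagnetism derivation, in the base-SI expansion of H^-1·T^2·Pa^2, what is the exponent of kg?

H = Wb/A (inductance = flux per current),
    = kg·m²·s⁻²·A⁻².
So H⁻¹ = kg⁻¹·m⁻²·s²·A².
T = Wb/m² (flux density = flux per area),
    = kg·s⁻²·A⁻¹.
So T² = kg²·s⁻⁴·A⁻².
Pa = N/m² (pressure = force per area),
    = kg·m⁻¹·s⁻².
So Pa² = kg²·m⁻²·s⁻⁴.
Combining: H⁻¹·T²·Pa² = (kg⁻¹·m⁻²·s²·A²) · (kg²·s⁻⁴·A⁻²) · (kg²·m⁻²·s⁻⁴) = kg³·m⁻⁴·s⁻⁶.
The exponent of kg is 3.

3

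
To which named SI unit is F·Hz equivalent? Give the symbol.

F = kg⁻¹·m⁻²·s⁴·A².
Hz = s⁻¹.
Combining: F·Hz = (kg⁻¹·m⁻²·s⁴·A²) · s⁻¹ = kg⁻¹·m⁻²·s³·A².
kg⁻¹·m⁻²·s³·A² is the base-SI form of the siemens.

S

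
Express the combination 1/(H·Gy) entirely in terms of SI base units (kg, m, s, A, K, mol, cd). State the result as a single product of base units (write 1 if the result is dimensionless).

kg⁻¹·m⁻⁴·s⁴·A²

H = kg·m²·s⁻²·A⁻².
So H⁻¹ = kg⁻¹·m⁻²·s²·A².
Gy = m²·s⁻².
So Gy⁻¹ = m⁻²·s².
Combining: H⁻¹·Gy⁻¹ = (kg⁻¹·m⁻²·s²·A²) · (m⁻²·s²) = kg⁻¹·m⁻⁴·s⁴·A².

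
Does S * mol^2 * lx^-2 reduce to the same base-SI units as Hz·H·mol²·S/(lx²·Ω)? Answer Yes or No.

Yes

Left side:
  S = kg⁻¹·m⁻²·s³·A².
  lx = m⁻²·cd.
  So lx⁻² = m⁴·cd⁻².
  Combining: S·mol²·lx⁻² = (kg⁻¹·m⁻²·s³·A²) · mol² · (m⁴·cd⁻²) = kg⁻¹·m²·s³·A²·mol²·cd⁻².
Right side:
  Hz = 1/s = s⁻¹ (frequency is cycles per second).
  lx = lm/m² (illuminance = luminous flux per area),
      = m⁻²·cd.
  So lx⁻² = m⁴·cd⁻².
  H = Wb/A (inductance = flux per current),
      = kg·m²·s⁻²·A⁻².
  S = 1/Ω (conductance is reciprocal resistance),
      = kg⁻¹·m⁻²·s³·A².
  Ω = V/A (resistance = voltage per current),
      = kg·m²·s⁻³·A⁻².
  So Ω⁻¹ = kg⁻¹·m⁻²·s³·A².
  Combining: Hz·lx⁻²·H·mol²·S·Ω⁻¹ = s⁻¹ · (m⁴·cd⁻²) · (kg·m²·s⁻²·A⁻²) · mol² · (kg⁻¹·m⁻²·s³·A²) · (kg⁻¹·m⁻²·s³·A²) = kg⁻¹·m²·s³·A²·mol²·cd⁻².
Both reduce to kg⁻¹·m²·s³·A²·mol²·cd⁻².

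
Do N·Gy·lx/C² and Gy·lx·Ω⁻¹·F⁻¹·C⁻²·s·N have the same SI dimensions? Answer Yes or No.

Yes

Left side:
  C = A·s = s·A (charge = current × time).
  So C⁻² = s⁻²·A⁻².
  N = kg·m/s² = kg·m·s⁻² (force = mass × acceleration).
  Gy = J/kg (absorbed dose = energy per mass),
      = m²·s⁻².
  lx = lm/m² (illuminance = luminous flux per area),
      = m⁻²·cd.
  Combining: C⁻²·N·Gy·lx = (s⁻²·A⁻²) · (kg·m·s⁻²) · (m²·s⁻²) · (m⁻²·cd) = kg·m·s⁻⁶·A⁻²·cd.
Right side:
  Gy = J/kg (absorbed dose = energy per mass),
      = m²·s⁻².
  lx = lm/m² (illuminance = luminous flux per area),
      = m⁻²·cd.
  Ω = V/A (resistance = voltage per current),
      = kg·m²·s⁻³·A⁻².
  So Ω⁻¹ = kg⁻¹·m⁻²·s³·A².
  F = C/V (capacitance = charge per voltage),
      = A·s/(kg·m²·s⁻³·A⁻¹) (substituting C and V),
      = kg⁻¹·m⁻²·s⁴·A².
  So F⁻¹ = kg·m²·s⁻⁴·A⁻².
  C = A·s = s·A (charge = current × time).
  So C⁻² = s⁻²·A⁻².
  N = kg·m/s² = kg·m·s⁻² (force = mass × acceleration).
  Combining: Gy·lx·Ω⁻¹·F⁻¹·C⁻²·s·N = (m²·s⁻²) · (m⁻²·cd) · (kg⁻¹·m⁻²·s³·A²) · (kg·m²·s⁻⁴·A⁻²) · (s⁻²·A⁻²) · s · (kg·m·s⁻²) = kg·m·s⁻⁶·A⁻²·cd.
Both reduce to kg·m·s⁻⁶·A⁻²·cd.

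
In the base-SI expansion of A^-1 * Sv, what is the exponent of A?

Sv = m²·s⁻².
Combining: A⁻¹·Sv = A⁻¹ · (m²·s⁻²) = m²·s⁻²·A⁻¹.
The exponent of A is -1.

-1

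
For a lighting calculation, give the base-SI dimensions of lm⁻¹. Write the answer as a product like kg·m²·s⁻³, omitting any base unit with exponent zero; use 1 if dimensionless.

lm = cd.
So lm⁻¹ = cd⁻¹.

cd⁻¹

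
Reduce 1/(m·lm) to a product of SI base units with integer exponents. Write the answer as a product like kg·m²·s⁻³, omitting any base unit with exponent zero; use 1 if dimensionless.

m⁻¹·cd⁻¹

lm = cd.
So lm⁻¹ = cd⁻¹.
Combining: m⁻¹·lm⁻¹ = m⁻¹ · cd⁻¹ = m⁻¹·cd⁻¹.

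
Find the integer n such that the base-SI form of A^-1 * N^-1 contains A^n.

N = kg·m/s² = kg·m·s⁻² (force = mass × acceleration).
So N⁻¹ = kg⁻¹·m⁻¹·s².
Combining: A⁻¹·N⁻¹ = A⁻¹ · (kg⁻¹·m⁻¹·s²) = kg⁻¹·m⁻¹·s²·A⁻¹.
The exponent of A is -1.

-1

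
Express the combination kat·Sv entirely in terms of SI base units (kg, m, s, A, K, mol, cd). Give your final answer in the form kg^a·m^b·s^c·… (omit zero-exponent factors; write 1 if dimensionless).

kat = s⁻¹·mol.
Sv = m²·s⁻².
Combining: kat·Sv = (s⁻¹·mol) · (m²·s⁻²) = m²·s⁻³·mol.

m²·s⁻³·mol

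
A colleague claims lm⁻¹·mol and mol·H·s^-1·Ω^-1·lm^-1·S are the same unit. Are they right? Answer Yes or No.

No

Left side:
  lm = cd·sr = cd (luminous flux; sr is dimensionless).
  So lm⁻¹ = cd⁻¹.
  Combining: lm⁻¹·mol = cd⁻¹ · mol = mol·cd⁻¹.
Right side:
  H = Wb/A (inductance = flux per current),
      = kg·m²·s⁻²·A⁻².
  Ω = V/A (resistance = voltage per current),
      = kg·m²·s⁻³·A⁻².
  So Ω⁻¹ = kg⁻¹·m⁻²·s³·A².
  lm = cd·sr = cd (luminous flux; sr is dimensionless).
  So lm⁻¹ = cd⁻¹.
  S = 1/Ω (conductance is reciprocal resistance),
      = kg⁻¹·m⁻²·s³·A².
  Combining: mol·H·s⁻¹·Ω⁻¹·lm⁻¹·S = mol · (kg·m²·s⁻²·A⁻²) · s⁻¹ · (kg⁻¹·m⁻²·s³·A²) · cd⁻¹ · (kg⁻¹·m⁻²·s³·A²) = kg⁻¹·m⁻²·s³·A²·mol·cd⁻¹.
Left is mol·cd⁻¹; right is kg⁻¹·m⁻²·s³·A²·mol·cd⁻¹ — different.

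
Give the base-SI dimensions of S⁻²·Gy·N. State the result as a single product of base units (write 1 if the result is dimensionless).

kg³·m⁷·s⁻¹⁰·A⁻⁴

S = 1/Ω (conductance is reciprocal resistance),
    = kg⁻¹·m⁻²·s³·A².
So S⁻² = kg²·m⁴·s⁻⁶·A⁻⁴.
Gy = J/kg (absorbed dose = energy per mass),
    = m²·s⁻².
N = kg·m/s² = kg·m·s⁻² (force = mass × acceleration).
Combining: S⁻²·Gy·N = (kg²·m⁴·s⁻⁶·A⁻⁴) · (m²·s⁻²) · (kg·m·s⁻²) = kg³·m⁷·s⁻¹⁰·A⁻⁴.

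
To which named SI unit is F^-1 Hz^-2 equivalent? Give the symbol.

H

F = kg⁻¹·m⁻²·s⁴·A².
So F⁻¹ = kg·m²·s⁻⁴·A⁻².
Hz = s⁻¹.
So Hz⁻² = s².
Combining: F⁻¹·Hz⁻² = (kg·m²·s⁻⁴·A⁻²) · s² = kg·m²·s⁻²·A⁻².
kg·m²·s⁻²·A⁻² is the base-SI form of the henry.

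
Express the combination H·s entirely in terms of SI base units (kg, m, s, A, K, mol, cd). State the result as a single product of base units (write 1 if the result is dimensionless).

kg·m²·s⁻¹·A⁻²

H = Wb/A (inductance = flux per current),
    = kg·m²·s⁻²·A⁻².
Combining: H·s = (kg·m²·s⁻²·A⁻²) · s = kg·m²·s⁻¹·A⁻².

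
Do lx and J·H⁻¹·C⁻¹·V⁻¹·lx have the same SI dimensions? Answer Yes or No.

Left side:
  lx = m⁻²·cd.
Right side:
  J = kg·m²·s⁻².
  H = kg·m²·s⁻²·A⁻².
  So H⁻¹ = kg⁻¹·m⁻²·s²·A².
  C = s·A.
  So C⁻¹ = s⁻¹·A⁻¹.
  V = kg·m²·s⁻³·A⁻¹.
  So V⁻¹ = kg⁻¹·m⁻²·s³·A.
  lx = m⁻²·cd.
  Combining: J·H⁻¹·C⁻¹·V⁻¹·lx = (kg·m²·s⁻²) · (kg⁻¹·m⁻²·s²·A²) · (s⁻¹·A⁻¹) · (kg⁻¹·m⁻²·s³·A) · (m⁻²·cd) = kg⁻¹·m⁻⁴·s²·A²·cd.
Left is m⁻²·cd; right is kg⁻¹·m⁻⁴·s²·A²·cd — different.

No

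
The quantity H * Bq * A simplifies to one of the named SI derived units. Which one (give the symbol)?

V

H = Wb/A (inductance = flux per current),
    = kg·m²·s⁻²·A⁻².
Bq = 1/s = s⁻¹ (activity is decays per second).
Combining: H·Bq·A = (kg·m²·s⁻²·A⁻²) · s⁻¹ · A = kg·m²·s⁻³·A⁻¹.
kg·m²·s⁻³·A⁻¹ is the base-SI form of the volt.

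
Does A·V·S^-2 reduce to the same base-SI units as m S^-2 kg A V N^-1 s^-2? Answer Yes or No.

Left side:
  V = W/A (potential = power per current),
      = kg·m²·s⁻³·A⁻¹.
  S = 1/Ω (conductance is reciprocal resistance),
      = kg⁻¹·m⁻²·s³·A².
  So S⁻² = kg²·m⁴·s⁻⁶·A⁻⁴.
  Combining: A·V·S⁻² = A · (kg·m²·s⁻³·A⁻¹) · (kg²·m⁴·s⁻⁶·A⁻⁴) = kg³·m⁶·s⁻⁹·A⁻⁴.
Right side:
  S = 1/Ω (conductance is reciprocal resistance),
      = kg⁻¹·m⁻²·s³·A².
  So S⁻² = kg²·m⁴·s⁻⁶·A⁻⁴.
  V = W/A (potential = power per current),
      = kg·m²·s⁻³·A⁻¹.
  N = kg·m/s² = kg·m·s⁻² (force = mass × acceleration).
  So N⁻¹ = kg⁻¹·m⁻¹·s².
  Combining: m·S⁻²·kg·A·V·N⁻¹·s⁻² = m · (kg²·m⁴·s⁻⁶·A⁻⁴) · kg · A · (kg·m²·s⁻³·A⁻¹) · (kg⁻¹·m⁻¹·s²) · s⁻² = kg³·m⁶·s⁻⁹·A⁻⁴.
Both reduce to kg³·m⁶·s⁻⁹·A⁻⁴.

Yes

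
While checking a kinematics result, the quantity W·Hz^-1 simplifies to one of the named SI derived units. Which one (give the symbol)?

J

W = J/s (power = energy per time),
    = kg·m²·s⁻³.
Hz = 1/s = s⁻¹ (frequency is cycles per second).
So Hz⁻¹ = s.
Combining: W·Hz⁻¹ = (kg·m²·s⁻³) · s = kg·m²·s⁻².
kg·m²·s⁻² is the base-SI form of the joule.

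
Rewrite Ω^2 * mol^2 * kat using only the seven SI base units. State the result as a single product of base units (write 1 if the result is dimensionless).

Ω = V/A (resistance = voltage per current),
    = kg·m²·s⁻³·A⁻².
So Ω² = kg²·m⁴·s⁻⁶·A⁻⁴.
kat = mol/s = s⁻¹·mol (catalytic activity).
Combining: Ω²·mol²·kat = (kg²·m⁴·s⁻⁶·A⁻⁴) · mol² · (s⁻¹·mol) = kg²·m⁴·s⁻⁷·A⁻⁴·mol³.

kg²·m⁴·s⁻⁷·A⁻⁴·mol³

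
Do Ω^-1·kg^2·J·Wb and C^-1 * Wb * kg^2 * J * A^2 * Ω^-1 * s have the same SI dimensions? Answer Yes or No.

Left side:
  Ω = V/A (resistance = voltage per current),
      = kg·m²·s⁻³·A⁻².
  So Ω⁻¹ = kg⁻¹·m⁻²·s³·A².
  J = N·m (work = force × distance),
      = kg·m²·s⁻².
  Wb = V·s (flux: a volt is a weber per second),
      = kg·m²·s⁻²·A⁻¹.
  Combining: Ω⁻¹·kg²·J·Wb = (kg⁻¹·m⁻²·s³·A²) · kg² · (kg·m²·s⁻²) · (kg·m²·s⁻²·A⁻¹) = kg³·m²·s⁻¹·A.
Right side:
  C = s·A.
  So C⁻¹ = s⁻¹·A⁻¹.
  Wb = kg·m²·s⁻²·A⁻¹.
  J = kg·m²·s⁻².
  Ω = kg·m²·s⁻³·A⁻².
  So Ω⁻¹ = kg⁻¹·m⁻²·s³·A².
  Combining: C⁻¹·Wb·kg²·J·A²·Ω⁻¹·s = (s⁻¹·A⁻¹) · (kg·m²·s⁻²·A⁻¹) · kg² · (kg·m²·s⁻²) · A² · (kg⁻¹·m⁻²·s³·A²) · s = kg³·m²·s⁻¹·A².
Left is kg³·m²·s⁻¹·A; right is kg³·m²·s⁻¹·A² — different.

No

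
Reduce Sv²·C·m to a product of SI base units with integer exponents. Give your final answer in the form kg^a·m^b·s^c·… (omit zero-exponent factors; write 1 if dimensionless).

m⁵·s⁻³·A

Sv = J/kg (equivalent dose = energy per mass),
    = m²·s⁻².
So Sv² = m⁴·s⁻⁴.
C = A·s = s·A (charge = current × time).
Combining: Sv²·C·m = (m⁴·s⁻⁴) · (s·A) · m = m⁵·s⁻³·A.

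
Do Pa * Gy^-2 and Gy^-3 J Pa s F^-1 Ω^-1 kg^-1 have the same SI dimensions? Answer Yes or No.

Left side:
  Pa = N/m² (pressure = force per area),
      = kg·m⁻¹·s⁻².
  Gy = J/kg (absorbed dose = energy per mass),
      = m²·s⁻².
  So Gy⁻² = m⁻⁴·s⁴.
  Combining: Pa·Gy⁻² = (kg·m⁻¹·s⁻²) · (m⁻⁴·s⁴) = kg·m⁻⁵·s².
Right side:
  Gy = J/kg (absorbed dose = energy per mass),
      = m²·s⁻².
  So Gy⁻³ = m⁻⁶·s⁶.
  J = N·m (work = force × distance),
      = kg·m²·s⁻².
  Pa = N/m² (pressure = force per area),
      = kg·m⁻¹·s⁻².
  F = C/V (capacitance = charge per voltage),
      = A·s/(kg·m²·s⁻³·A⁻¹) (substituting C and V),
      = kg⁻¹·m⁻²·s⁴·A².
  So F⁻¹ = kg·m²·s⁻⁴·A⁻².
  Ω = V/A (resistance = voltage per current),
      = kg·m²·s⁻³·A⁻².
  So Ω⁻¹ = kg⁻¹·m⁻²·s³·A².
  Combining: Gy⁻³·J·Pa·s·F⁻¹·Ω⁻¹·kg⁻¹ = (m⁻⁶·s⁶) · (kg·m²·s⁻²) · (kg·m⁻¹·s⁻²) · s · (kg·m²·s⁻⁴·A⁻²) · (kg⁻¹·m⁻²·s³·A²) · kg⁻¹ = kg·m⁻⁵·s².
Both reduce to kg·m⁻⁵·s².

Yes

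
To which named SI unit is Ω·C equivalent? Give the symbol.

Ω = kg·m²·s⁻³·A⁻².
C = s·A.
Combining: Ω·C = (kg·m²·s⁻³·A⁻²) · (s·A) = kg·m²·s⁻²·A⁻¹.
kg·m²·s⁻²·A⁻¹ is the base-SI form of the weber.

Wb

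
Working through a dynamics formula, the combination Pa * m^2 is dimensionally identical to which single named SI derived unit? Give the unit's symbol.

Pa = N/m² (pressure = force per area),
    = kg·m⁻¹·s⁻².
Combining: Pa·m² = (kg·m⁻¹·s⁻²) · m² = kg·m·s⁻².
kg·m·s⁻² is the base-SI form of the newton.

N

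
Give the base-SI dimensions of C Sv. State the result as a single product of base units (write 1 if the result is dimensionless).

C = s·A.
Sv = m²·s⁻².
Combining: C·Sv = (s·A) · (m²·s⁻²) = m²·s⁻¹·A.

m²·s⁻¹·A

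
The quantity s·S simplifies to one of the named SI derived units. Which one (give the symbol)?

S = 1/Ω (conductance is reciprocal resistance),
    = kg⁻¹·m⁻²·s³·A².
Combining: s·S = s · (kg⁻¹·m⁻²·s³·A²) = kg⁻¹·m⁻²·s⁴·A².
kg⁻¹·m⁻²·s⁴·A² is the base-SI form of the farad.

F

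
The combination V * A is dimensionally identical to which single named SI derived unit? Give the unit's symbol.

W

V = W/A (potential = power per current),
    = kg·m²·s⁻³·A⁻¹.
Combining: V·A = (kg·m²·s⁻³·A⁻¹) · A = kg·m²·s⁻³.
kg·m²·s⁻³ is the base-SI form of the watt.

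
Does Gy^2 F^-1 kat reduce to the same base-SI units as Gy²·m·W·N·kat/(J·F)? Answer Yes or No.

Left side:
  Gy = J/kg (absorbed dose = energy per mass),
      = m²·s⁻².
  So Gy² = m⁴·s⁻⁴.
  F = C/V (capacitance = charge per voltage),
      = A·s/(kg·m²·s⁻³·A⁻¹) (substituting C and V),
      = kg⁻¹·m⁻²·s⁴·A².
  So F⁻¹ = kg·m²·s⁻⁴·A⁻².
  kat = mol/s = s⁻¹·mol (catalytic activity).
  Combining: Gy²·F⁻¹·kat = (m⁴·s⁻⁴) · (kg·m²·s⁻⁴·A⁻²) · (s⁻¹·mol) = kg·m⁶·s⁻⁹·A⁻²·mol.
Right side:
  Gy = J/kg (absorbed dose = energy per mass),
      = m²·s⁻².
  So Gy² = m⁴·s⁻⁴.
  J = N·m (work = force × distance),
      = kg·m²·s⁻².
  So J⁻¹ = kg⁻¹·m⁻²·s².
  W = J/s (power = energy per time),
      = kg·m²·s⁻³.
  N = kg·m/s² = kg·m·s⁻² (force = mass × acceleration).
  kat = mol/s = s⁻¹·mol (catalytic activity).
  F = C/V (capacitance = charge per voltage),
      = A·s/(kg·m²·s⁻³·A⁻¹) (substituting C and V),
      = kg⁻¹·m⁻²·s⁴·A².
  So F⁻¹ = kg·m²·s⁻⁴·A⁻².
  Combining: Gy²·J⁻¹·m·W·N·kat·F⁻¹ = (m⁴·s⁻⁴) · (kg⁻¹·m⁻²·s²) · m · (kg·m²·s⁻³) · (kg·m·s⁻²) · (s⁻¹·mol) · (kg·m²·s⁻⁴·A⁻²) = kg²·m⁸·s⁻¹²·A⁻²·mol.
Left is kg·m⁶·s⁻⁹·A⁻²·mol; right is kg²·m⁸·s⁻¹²·A⁻²·mol — different.

No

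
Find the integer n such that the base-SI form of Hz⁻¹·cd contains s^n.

Hz = 1/s = s⁻¹ (frequency is cycles per second).
So Hz⁻¹ = s.
Combining: Hz⁻¹·cd = s · cd = s·cd.
The exponent of s is 1.

1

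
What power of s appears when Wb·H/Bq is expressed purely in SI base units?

Wb = V·s (flux: a volt is a weber per second),
    = kg·m²·s⁻²·A⁻¹.
Bq = 1/s = s⁻¹ (activity is decays per second).
So Bq⁻¹ = s.
H = Wb/A (inductance = flux per current),
    = kg·m²·s⁻²·A⁻².
Combining: Wb·Bq⁻¹·H = (kg·m²·s⁻²·A⁻¹) · s · (kg·m²·s⁻²·A⁻²) = kg²·m⁴·s⁻³·A⁻³.
The exponent of s is -3.

-3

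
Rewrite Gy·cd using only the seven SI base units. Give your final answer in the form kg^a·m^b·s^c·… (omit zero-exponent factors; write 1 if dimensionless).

m²·s⁻²·cd

Gy = J/kg (absorbed dose = energy per mass),
    = m²·s⁻².
Combining: Gy·cd = (m²·s⁻²) · cd = m²·s⁻²·cd.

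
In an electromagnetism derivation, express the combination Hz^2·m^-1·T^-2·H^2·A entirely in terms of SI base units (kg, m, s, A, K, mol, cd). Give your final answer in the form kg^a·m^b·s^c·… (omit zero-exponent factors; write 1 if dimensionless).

m³·s⁻²·A⁻¹

Hz = s⁻¹.
So Hz² = s⁻².
T = kg·s⁻²·A⁻¹.
So T⁻² = kg⁻²·s⁴·A².
H = kg·m²·s⁻²·A⁻².
So H² = kg²·m⁴·s⁻⁴·A⁻⁴.
Combining: Hz²·m⁻¹·T⁻²·H²·A = s⁻² · m⁻¹ · (kg⁻²·s⁴·A²) · (kg²·m⁴·s⁻⁴·A⁻⁴) · A = m³·s⁻²·A⁻¹.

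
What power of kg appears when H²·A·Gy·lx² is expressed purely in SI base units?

H = Wb/A (inductance = flux per current),
    = kg·m²·s⁻²·A⁻².
So H² = kg²·m⁴·s⁻⁴·A⁻⁴.
Gy = J/kg (absorbed dose = energy per mass),
    = m²·s⁻².
lx = lm/m² (illuminance = luminous flux per area),
    = m⁻²·cd.
So lx² = m⁻⁴·cd².
Combining: H²·A·Gy·lx² = (kg²·m⁴·s⁻⁴·A⁻⁴) · A · (m²·s⁻²) · (m⁻⁴·cd²) = kg²·m²·s⁻⁶·A⁻³·cd².
The exponent of kg is 2.

2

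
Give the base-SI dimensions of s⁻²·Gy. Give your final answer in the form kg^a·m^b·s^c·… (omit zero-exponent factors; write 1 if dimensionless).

Gy = J/kg (absorbed dose = energy per mass),
    = m²·s⁻².
Combining: s⁻²·Gy = s⁻² · (m²·s⁻²) = m²·s⁻⁴.

m²·s⁻⁴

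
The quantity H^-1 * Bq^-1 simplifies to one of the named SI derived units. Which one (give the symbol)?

S

H = kg·m²·s⁻²·A⁻².
So H⁻¹ = kg⁻¹·m⁻²·s²·A².
Bq = s⁻¹.
So Bq⁻¹ = s.
Combining: H⁻¹·Bq⁻¹ = (kg⁻¹·m⁻²·s²·A²) · s = kg⁻¹·m⁻²·s³·A².
kg⁻¹·m⁻²·s³·A² is the base-SI form of the siemens.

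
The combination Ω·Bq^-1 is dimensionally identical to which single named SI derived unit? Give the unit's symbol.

Ω = V/A (resistance = voltage per current),
    = kg·m²·s⁻³·A⁻².
Bq = 1/s = s⁻¹ (activity is decays per second).
So Bq⁻¹ = s.
Combining: Ω·Bq⁻¹ = (kg·m²·s⁻³·A⁻²) · s = kg·m²·s⁻²·A⁻².
kg·m²·s⁻²·A⁻² is the base-SI form of the henry.

H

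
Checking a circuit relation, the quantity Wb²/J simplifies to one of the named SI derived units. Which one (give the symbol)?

H

J = N·m (work = force × distance),
    = kg·m²·s⁻².
So J⁻¹ = kg⁻¹·m⁻²·s².
Wb = V·s (flux: a volt is a weber per second),
    = kg·m²·s⁻²·A⁻¹.
So Wb² = kg²·m⁴·s⁻⁴·A⁻².
Combining: J⁻¹·Wb² = (kg⁻¹·m⁻²·s²) · (kg²·m⁴·s⁻⁴·A⁻²) = kg·m²·s⁻²·A⁻².
kg·m²·s⁻²·A⁻² is the base-SI form of the henry.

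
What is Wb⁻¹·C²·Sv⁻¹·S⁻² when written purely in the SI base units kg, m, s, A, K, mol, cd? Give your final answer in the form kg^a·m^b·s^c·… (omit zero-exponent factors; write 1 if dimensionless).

kg·A⁻¹

Wb = kg·m²·s⁻²·A⁻¹.
So Wb⁻¹ = kg⁻¹·m⁻²·s²·A.
C = s·A.
So C² = s²·A².
Sv = m²·s⁻².
So Sv⁻¹ = m⁻²·s².
S = kg⁻¹·m⁻²·s³·A².
So S⁻² = kg²·m⁴·s⁻⁶·A⁻⁴.
Combining: Wb⁻¹·C²·Sv⁻¹·S⁻² = (kg⁻¹·m⁻²·s²·A) · (s²·A²) · (m⁻²·s²) · (kg²·m⁴·s⁻⁶·A⁻⁴) = kg·A⁻¹.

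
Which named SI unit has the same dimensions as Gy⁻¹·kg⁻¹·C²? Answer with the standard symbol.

Gy = J/kg (absorbed dose = energy per mass),
    = m²·s⁻².
So Gy⁻¹ = m⁻²·s².
C = A·s = s·A (charge = current × time).
So C² = s²·A².
Combining: Gy⁻¹·kg⁻¹·C² = (m⁻²·s²) · kg⁻¹ · (s²·A²) = kg⁻¹·m⁻²·s⁴·A².
kg⁻¹·m⁻²·s⁴·A² is the base-SI form of the farad.

F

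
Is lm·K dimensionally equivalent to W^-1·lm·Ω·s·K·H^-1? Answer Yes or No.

No

Left side:
  lm = cd·sr = cd (luminous flux; sr is dimensionless).
  Combining: lm·K = cd · K = K·cd.
Right side:
  W = J/s (power = energy per time),
      = kg·m²·s⁻³.
  So W⁻¹ = kg⁻¹·m⁻²·s³.
  lm = cd·sr = cd (luminous flux; sr is dimensionless).
  Ω = V/A (resistance = voltage per current),
      = kg·m²·s⁻³·A⁻².
  H = Wb/A (inductance = flux per current),
      = kg·m²·s⁻²·A⁻².
  So H⁻¹ = kg⁻¹·m⁻²·s²·A².
  Combining: W⁻¹·lm·Ω·s·K·H⁻¹ = (kg⁻¹·m⁻²·s³) · cd · (kg·m²·s⁻³·A⁻²) · s · K · (kg⁻¹·m⁻²·s²·A²) = kg⁻¹·m⁻²·s³·K·cd.
Left is K·cd; right is kg⁻¹·m⁻²·s³·K·cd — different.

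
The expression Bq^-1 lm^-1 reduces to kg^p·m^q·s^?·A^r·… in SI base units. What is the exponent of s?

1

Bq = s⁻¹.
So Bq⁻¹ = s.
lm = cd.
So lm⁻¹ = cd⁻¹.
Combining: Bq⁻¹·lm⁻¹ = s · cd⁻¹ = s·cd⁻¹.
The exponent of s is 1.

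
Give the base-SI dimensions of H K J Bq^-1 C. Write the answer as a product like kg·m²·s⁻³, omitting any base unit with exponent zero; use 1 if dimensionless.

kg²·m⁴·s⁻²·A⁻¹·K

H = kg·m²·s⁻²·A⁻².
J = kg·m²·s⁻².
Bq = s⁻¹.
So Bq⁻¹ = s.
C = s·A.
Combining: H·K·J·Bq⁻¹·C = (kg·m²·s⁻²·A⁻²) · K · (kg·m²·s⁻²) · s · (s·A) = kg²·m⁴·s⁻²·A⁻¹·K.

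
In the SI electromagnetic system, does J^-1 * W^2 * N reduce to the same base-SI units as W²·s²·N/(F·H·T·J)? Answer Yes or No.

Left side:
  J = N·m (work = force × distance),
      = kg·m²·s⁻².
  So J⁻¹ = kg⁻¹·m⁻²·s².
  W = J/s (power = energy per time),
      = kg·m²·s⁻³.
  So W² = kg²·m⁴·s⁻⁶.
  N = kg·m/s² = kg·m·s⁻² (force = mass × acceleration).
  Combining: J⁻¹·W²·N = (kg⁻¹·m⁻²·s²) · (kg²·m⁴·s⁻⁶) · (kg·m·s⁻²) = kg²·m³·s⁻⁶.
Right side:
  W = J/s (power = energy per time),
      = kg·m²·s⁻³.
  So W² = kg²·m⁴·s⁻⁶.
  F = C/V (capacitance = charge per voltage),
      = A·s/(kg·m²·s⁻³·A⁻¹) (substituting C and V),
      = kg⁻¹·m⁻²·s⁴·A².
  So F⁻¹ = kg·m²·s⁻⁴·A⁻².
  H = Wb/A (inductance = flux per current),
      = kg·m²·s⁻²·A⁻².
  So H⁻¹ = kg⁻¹·m⁻²·s²·A².
  T = Wb/m² (flux density = flux per area),
      = kg·s⁻²·A⁻¹.
  So T⁻¹ = kg⁻¹·s²·A.
  J = N·m (work = force × distance),
      = kg·m²·s⁻².
  So J⁻¹ = kg⁻¹·m⁻²·s².
  N = kg·m/s² = kg·m·s⁻² (force = mass × acceleration).
  Combining: W²·F⁻¹·H⁻¹·T⁻¹·s²·J⁻¹·N = (kg²·m⁴·s⁻⁶) · (kg·m²·s⁻⁴·A⁻²) · (kg⁻¹·m⁻²·s²·A²) · (kg⁻¹·s²·A) · s² · (kg⁻¹·m⁻²·s²) · (kg·m·s⁻²) = kg·m³·s⁻⁴·A.
Left is kg²·m³·s⁻⁶; right is kg·m³·s⁻⁴·A — different.

No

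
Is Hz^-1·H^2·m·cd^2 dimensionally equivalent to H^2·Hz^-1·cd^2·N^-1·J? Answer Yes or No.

Yes

Left side:
  Hz = s⁻¹.
  So Hz⁻¹ = s.
  H = kg·m²·s⁻²·A⁻².
  So H² = kg²·m⁴·s⁻⁴·A⁻⁴.
  Combining: Hz⁻¹·H²·m·cd² = s · (kg²·m⁴·s⁻⁴·A⁻⁴) · m · cd² = kg²·m⁵·s⁻³·A⁻⁴·cd².
Right side:
  H = kg·m²·s⁻²·A⁻².
  So H² = kg²·m⁴·s⁻⁴·A⁻⁴.
  Hz = s⁻¹.
  So Hz⁻¹ = s.
  N = kg·m·s⁻².
  So N⁻¹ = kg⁻¹·m⁻¹·s².
  J = kg·m²·s⁻².
  Combining: H²·Hz⁻¹·cd²·N⁻¹·J = (kg²·m⁴·s⁻⁴·A⁻⁴) · s · cd² · (kg⁻¹·m⁻¹·s²) · (kg·m²·s⁻²) = kg²·m⁵·s⁻³·A⁻⁴·cd².
Both reduce to kg²·m⁵·s⁻³·A⁻⁴·cd².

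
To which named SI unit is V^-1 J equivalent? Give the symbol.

C

V = kg·m²·s⁻³·A⁻¹.
So V⁻¹ = kg⁻¹·m⁻²·s³·A.
J = kg·m²·s⁻².
Combining: V⁻¹·J = (kg⁻¹·m⁻²·s³·A) · (kg·m²·s⁻²) = s·A.
s·A is the base-SI form of the coulomb.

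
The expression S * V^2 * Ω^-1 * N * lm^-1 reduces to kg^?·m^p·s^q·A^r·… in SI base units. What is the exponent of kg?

S = 1/Ω (conductance is reciprocal resistance),
    = kg⁻¹·m⁻²·s³·A².
V = W/A (potential = power per current),
    = kg·m²·s⁻³·A⁻¹.
So V² = kg²·m⁴·s⁻⁶·A⁻².
Ω = V/A (resistance = voltage per current),
    = kg·m²·s⁻³·A⁻².
So Ω⁻¹ = kg⁻¹·m⁻²·s³·A².
N = kg·m/s² = kg·m·s⁻² (force = mass × acceleration).
lm = cd·sr = cd (luminous flux; sr is dimensionless).
So lm⁻¹ = cd⁻¹.
Combining: S·V²·Ω⁻¹·N·lm⁻¹ = (kg⁻¹·m⁻²·s³·A²) · (kg²·m⁴·s⁻⁶·A⁻²) · (kg⁻¹·m⁻²·s³·A²) · (kg·m·s⁻²) · cd⁻¹ = kg·m·s⁻²·A²·cd⁻¹.
The exponent of kg is 1.

1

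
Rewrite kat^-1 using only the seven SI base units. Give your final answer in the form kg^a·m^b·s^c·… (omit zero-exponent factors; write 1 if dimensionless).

s·mol⁻¹

kat = mol/s = s⁻¹·mol (catalytic activity).
So kat⁻¹ = s·mol⁻¹.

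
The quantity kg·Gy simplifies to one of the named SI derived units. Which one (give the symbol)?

Gy = J/kg (absorbed dose = energy per mass),
    = m²·s⁻².
Combining: kg·Gy = kg · (m²·s⁻²) = kg·m²·s⁻².
kg·m²·s⁻² is the base-SI form of the joule.

J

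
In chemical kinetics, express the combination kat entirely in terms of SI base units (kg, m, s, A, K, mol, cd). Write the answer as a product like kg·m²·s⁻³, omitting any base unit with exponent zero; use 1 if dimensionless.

kat = s⁻¹·mol.

s⁻¹·mol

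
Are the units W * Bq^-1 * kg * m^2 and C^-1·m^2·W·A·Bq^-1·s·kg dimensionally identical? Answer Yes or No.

Yes

Left side:
  W = kg·m²·s⁻³.
  Bq = s⁻¹.
  So Bq⁻¹ = s.
  Combining: W·Bq⁻¹·kg·m² = (kg·m²·s⁻³) · s · kg · m² = kg²·m⁴·s⁻².
Right side:
  C = A·s = s·A (charge = current × time).
  So C⁻¹ = s⁻¹·A⁻¹.
  W = J/s (power = energy per time),
      = kg·m²·s⁻³.
  Bq = 1/s = s⁻¹ (activity is decays per second).
  So Bq⁻¹ = s.
  Combining: C⁻¹·m²·W·A·Bq⁻¹·s·kg = (s⁻¹·A⁻¹) · m² · (kg·m²·s⁻³) · A · s · s · kg = kg²·m⁴·s⁻².
Both reduce to kg²·m⁴·s⁻².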